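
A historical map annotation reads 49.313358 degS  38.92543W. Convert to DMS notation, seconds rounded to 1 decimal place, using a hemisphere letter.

49°18′48.1″ S, 38°55′31.5″ W

Latitude: 0.313358 × 60 = 18.80148′ → 18′, remainder × 60 = 48.089″
Lon: whole degrees 38; 55.52580′ → 55′ and 31.548″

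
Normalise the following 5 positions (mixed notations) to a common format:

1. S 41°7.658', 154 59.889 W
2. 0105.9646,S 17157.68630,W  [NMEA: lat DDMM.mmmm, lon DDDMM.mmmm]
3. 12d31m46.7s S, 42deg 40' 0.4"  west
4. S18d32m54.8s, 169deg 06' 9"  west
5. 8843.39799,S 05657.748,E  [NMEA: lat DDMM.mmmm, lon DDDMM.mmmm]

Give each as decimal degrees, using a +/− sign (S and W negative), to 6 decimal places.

1. -41.127633, -154.998150
2. -1.099410, -171.961438
3. -12.529639, -42.666778
4. -18.548556, -169.102500
5. -88.723300, 56.962467

Point 1:
  Latitude: 7.658′ = 0.127633°; total 41.1276333
  S → negative
  Longitude: 154 + 59.889/60 = 154.9981500
  W → negative
Point 2:
  Latitude: split at 2 digits → 01° and 5.9646′; 1 + 5.9646/60 = 1.0994100
  S → negative
  Lon: split at 3 digits → 171° and 57.6863′; 171 + 57.6863/60 = 171.9614383
  W ⇒ negate
Point 3:
  Latitude: 12 + 31/60 + 46.7/3600 = 12.5296389
  S → negative
  Lon: 42° + 40/60 + 0.4/3600 = 42 + 0.666667 + 0.000111 = 42.6667778
  hemisphere W, so the sign is −
Point 4:
  Latitude: 18° + 32/60 + 54.8/3600 = 18 + 0.533333 + 0.015222 = 18.5485556
  hemisphere S, so the sign is −
  Lon: 169° + 6/60 + 9/3600 = 169 + 0.100000 + 0.002500 = 169.1025000
  W → negative
Point 5:
  Latitude: degrees = first 2 digits = 88, minutes = 43.39799; 88 + 43.39799/60 = 88.7232998
  S ⇒ negate
  λ: degrees = first 3 digits = 56, minutes = 57.748; 56 + 57.748/60 = 56.9624667
  E → positive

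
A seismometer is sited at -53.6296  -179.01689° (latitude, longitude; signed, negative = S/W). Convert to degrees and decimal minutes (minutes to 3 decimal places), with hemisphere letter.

53° 37.776′ S, 179° 1.013′ W

Latitude is negative → S; |value| = 53.629600
Latitude: minutes = (53.629600 − 53) × 60 = 37.77600
Longitude is negative → W; |value| = 179.016890
Lon: minutes = (179.016890 − 179) × 60 = 1.01340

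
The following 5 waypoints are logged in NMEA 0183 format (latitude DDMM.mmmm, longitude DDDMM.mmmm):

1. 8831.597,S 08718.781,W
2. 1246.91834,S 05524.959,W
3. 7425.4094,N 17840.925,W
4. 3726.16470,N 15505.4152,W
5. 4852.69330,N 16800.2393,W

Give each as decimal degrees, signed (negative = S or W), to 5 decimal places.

1. -88.52662, -87.31302
2. -12.78197, -55.41598
3. 74.42349, -178.68208
4. 37.43608, -155.09025
5. 48.87822, -168.00399

Point 1:
  φ: split at 2 digits → 88° and 31.597′; 88 + 31.597/60 = 88.526617
  S ⇒ negate
  Longitude: degrees = first 3 digits = 87, minutes = 18.781; 87 + 18.781/60 = 87.313017
  hemisphere W, so the sign is −
Point 2:
  φ: degrees = first 2 digits = 12, minutes = 46.91834; 12 + 46.91834/60 = 12.781972
  S → negative
  λ: split at 3 digits → 055° and 24.959′; 55 + 24.959/60 = 55.415983
  hemisphere W, so the sign is −
Point 3:
  φ: split at 2 digits → 74° and 25.4094′; 74 + 25.4094/60 = 74.423490
  N ⇒ keep positive
  Lon: degrees = first 3 digits = 178, minutes = 40.925; 178 + 40.925/60 = 178.682083
  hemisphere W, so the sign is −
Point 4:
  Lat: degrees = first 2 digits = 37, minutes = 26.1647; 37 + 26.1647/60 = 37.436078
  N ⇒ keep positive
  Longitude: degrees = first 3 digits = 155, minutes = 5.4152; 155 + 5.4152/60 = 155.090253
  hemisphere W, so the sign is −
Point 5:
  Lat: degrees = first 2 digits = 48, minutes = 52.6933; 48 + 52.6933/60 = 48.878222
  N → positive
  Longitude: split at 3 digits → 168° and 0.2393′; 168 + 0.2393/60 = 168.003988
  hemisphere W, so the sign is −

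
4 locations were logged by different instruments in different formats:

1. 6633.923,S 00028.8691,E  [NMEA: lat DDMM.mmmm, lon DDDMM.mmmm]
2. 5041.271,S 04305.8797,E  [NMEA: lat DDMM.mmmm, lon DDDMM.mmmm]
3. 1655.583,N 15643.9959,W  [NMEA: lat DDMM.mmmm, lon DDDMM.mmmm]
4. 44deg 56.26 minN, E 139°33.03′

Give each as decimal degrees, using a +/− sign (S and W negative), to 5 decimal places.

1. -66.56538, 0.48115
2. -50.68785, 43.09800
3. 16.92638, -156.73327
4. 44.93767, 139.55050

Point 1:
  Latitude: split at 2 digits → 66° and 33.923′; 66 + 33.923/60 = 66.565383
  S → negative
  Longitude: degrees = first 3 digits = 0, minutes = 28.8691; 0 + 28.8691/60 = 0.481152
  E → positive
Point 2:
  Latitude: split at 2 digits → 50° and 41.271′; 50 + 41.271/60 = 50.687850
  hemisphere S, so the sign is −
  λ: degrees = first 3 digits = 43, minutes = 5.8797; 43 + 5.8797/60 = 43.097995
  E ⇒ keep positive
Point 3:
  Latitude: split at 2 digits → 16° and 55.583′; 16 + 55.583/60 = 16.926383
  N → positive
  Lon: split at 3 digits → 156° and 43.9959′; 156 + 43.9959/60 = 156.733265
  W → negative
Point 4:
  Latitude: 56.26′ = 0.937667°; total 44.937667
  N → positive
  λ: 139 + 33.03/60 = 139.550500
  E ⇒ keep positive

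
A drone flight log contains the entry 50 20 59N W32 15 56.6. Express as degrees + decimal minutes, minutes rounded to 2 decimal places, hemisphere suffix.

φ: 20 + 59/60 = 20.9833′
Lon: 15 + 56.6/60 = 15.9433′

50° 20.98′ N, 32° 15.94′ W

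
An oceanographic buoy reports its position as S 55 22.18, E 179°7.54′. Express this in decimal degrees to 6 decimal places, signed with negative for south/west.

Latitude: 22.18′ = 0.369667°; total 55.3696667
S ⇒ negate
λ: 179 + 7.54/60 = 179.1256667
E ⇒ keep positive

-55.369667, 179.125667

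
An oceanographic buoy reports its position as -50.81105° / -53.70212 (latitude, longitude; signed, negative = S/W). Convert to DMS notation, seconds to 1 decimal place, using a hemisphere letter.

50°48′39.8″ S, 53°42′7.6″ W

Latitude is negative → S; |value| = 50.811050
Lat: 0.811050 × 60 = 48.66300′ → 48′, remainder × 60 = 39.780″
Longitude is negative → W; |value| = 53.702120
Lon: whole degrees 53; 42.12720′ → 42′ and 7.632″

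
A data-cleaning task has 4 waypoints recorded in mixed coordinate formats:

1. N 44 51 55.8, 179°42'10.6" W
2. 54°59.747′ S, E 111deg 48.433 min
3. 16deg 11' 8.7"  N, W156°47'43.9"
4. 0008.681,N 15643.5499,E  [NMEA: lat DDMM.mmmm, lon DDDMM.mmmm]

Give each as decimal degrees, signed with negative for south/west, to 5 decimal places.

Point 1:
  Latitude: 44 + 51/60 + 55.8/3600 = 44.865500
  N → positive
  λ: 179 + 42/60 + 10.6/3600 = 179.702944
  W → negative
Point 2:
  Latitude: 54 + 59.747/60 = 54.995783
  hemisphere S, so the sign is −
  Lon: 111 + 48.433/60 = 111.807217
  E → positive
Point 3:
  Lat: 16° + 11/60 + 8.7/3600 = 16 + 0.183333 + 0.002417 = 16.185750
  N ⇒ keep positive
  λ: 156 + 47/60 + 43.9/3600 = 156.795528
  W → negative
Point 4:
  φ: degrees = first 2 digits = 0, minutes = 8.681; 0 + 8.681/60 = 0.144683
  N → positive
  Lon: degrees = first 3 digits = 156, minutes = 43.5499; 156 + 43.5499/60 = 156.725832
  E ⇒ keep positive

1. 44.86550, -179.70294
2. -54.99578, 111.80722
3. 16.18575, -156.79553
4. 0.14468, 156.72583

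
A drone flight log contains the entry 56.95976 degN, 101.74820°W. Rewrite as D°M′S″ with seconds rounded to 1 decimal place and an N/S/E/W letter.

56°57′35.1″ N, 101°44′53.5″ W

Lat: 0.959760° → 57.58560′; 0.58560 × 60 = 35.136″
Longitude: 0.748200 × 60 = 44.89200′ → 44′, remainder × 60 = 53.520″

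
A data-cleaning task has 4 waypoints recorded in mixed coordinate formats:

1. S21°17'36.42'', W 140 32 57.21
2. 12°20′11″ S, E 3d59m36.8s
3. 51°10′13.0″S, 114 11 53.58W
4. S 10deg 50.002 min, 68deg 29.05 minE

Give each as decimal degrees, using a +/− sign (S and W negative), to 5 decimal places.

Point 1:
  φ: 21 + 17/60 + 36.42/3600 = 21.293450
  S → negative
  λ: 140° + 32/60 + 57.21/3600 = 140 + 0.533333 + 0.015892 = 140.549225
  W ⇒ negate
Point 2:
  Lat: 12° + 20/60 + 11/3600 = 12 + 0.333333 + 0.003056 = 12.336389
  S ⇒ negate
  λ: 3° + 59/60 + 36.8/3600 = 3 + 0.983333 + 0.010222 = 3.993556
  E ⇒ keep positive
Point 3:
  Lat: 51 + 10/60 + 13/3600 = 51.170278
  hemisphere S, so the sign is −
  Longitude: 11′ + 53.58″ = 11.89300′; 114 + 11.89300/60 = 114.198217
  W → negative
Point 4:
  Latitude: 50.002′ = 0.833367°; total 10.833367
  S → negative
  Longitude: 68 + 29.05/60 = 68.484167
  E → positive

1. -21.29345, -140.54923
2. -12.33639, 3.99356
3. -51.17028, -114.19822
4. -10.83337, 68.48417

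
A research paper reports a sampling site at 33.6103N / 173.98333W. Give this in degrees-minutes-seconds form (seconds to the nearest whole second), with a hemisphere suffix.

Lat: 0.610300 × 60 = 36.61800′ → 36′, remainder × 60 = 37.08″
Longitude: whole degrees 173; 58.99980′ → 58′ and 59.99″
rounding gives 60″ → carry → 173°59′0″

33°36′37″ N, 173°59′0″ W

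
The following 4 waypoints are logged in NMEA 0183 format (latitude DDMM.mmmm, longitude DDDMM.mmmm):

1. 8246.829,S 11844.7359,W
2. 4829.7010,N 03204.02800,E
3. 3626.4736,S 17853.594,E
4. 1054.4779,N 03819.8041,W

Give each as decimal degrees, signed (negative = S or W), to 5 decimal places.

Point 1:
  Lat: degrees = first 2 digits = 82, minutes = 46.829; 82 + 46.829/60 = 82.780483
  S → negative
  Lon: degrees = first 3 digits = 118, minutes = 44.7359; 118 + 44.7359/60 = 118.745598
  W → negative
Point 2:
  φ: degrees = first 2 digits = 48, minutes = 29.701; 48 + 29.701/60 = 48.495017
  N → positive
  λ: split at 3 digits → 032° and 4.028′; 32 + 4.028/60 = 32.067133
  E → positive
Point 3:
  φ: split at 2 digits → 36° and 26.4736′; 36 + 26.4736/60 = 36.441227
  S ⇒ negate
  Lon: degrees = first 3 digits = 178, minutes = 53.594; 178 + 53.594/60 = 178.893233
  E → positive
Point 4:
  φ: split at 2 digits → 10° and 54.4779′; 10 + 54.4779/60 = 10.907965
  N ⇒ keep positive
  λ: split at 3 digits → 038° and 19.8041′; 38 + 19.8041/60 = 38.330068
  W ⇒ negate

1. -82.78048, -118.74560
2. 48.49502, 32.06713
3. -36.44123, 178.89323
4. 10.90797, -38.33007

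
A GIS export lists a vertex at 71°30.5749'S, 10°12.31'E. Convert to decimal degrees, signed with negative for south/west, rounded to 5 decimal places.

Lat: 71 + 30.5749/60 = 71.509582
S → negative
Lon: 10 + 12.31/60 = 10.205167
E → positive

-71.50958, 10.20517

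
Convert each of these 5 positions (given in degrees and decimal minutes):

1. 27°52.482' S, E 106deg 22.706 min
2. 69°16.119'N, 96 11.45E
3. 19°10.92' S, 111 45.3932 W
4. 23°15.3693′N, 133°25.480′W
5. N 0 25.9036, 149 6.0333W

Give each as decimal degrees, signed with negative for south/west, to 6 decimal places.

1. -27.874700, 106.378433
2. 69.268650, 96.190833
3. -19.182000, -111.756553
4. 23.256155, -133.424667
5. 0.431727, -149.100555

Point 1:
  φ: 52.482′ = 0.874700°; total 27.8747000
  S → negative
  Longitude: 106 + 22.706/60 = 106.3784333
  E → positive
Point 2:
  Latitude: 69 + 16.119/60 = 69.2686500
  N ⇒ keep positive
  λ: 96 + 11.45/60 = 96.1908333
  E → positive
Point 3:
  Latitude: 19 + 10.92/60 = 19.1820000
  hemisphere S, so the sign is −
  Lon: 111 + 45.3932/60 = 111.7565533
  W → negative
Point 4:
  Lat: 15.3693′ = 0.256155°; total 23.2561550
  N ⇒ keep positive
  Lon: 25.48′ = 0.424667°; total 133.4246667
  W ⇒ negate
Point 5:
  Lat: 0 + 25.9036/60 = 0.4317267
  N ⇒ keep positive
  Lon: 6.0333′ = 0.100555°; total 149.1005550
  W → negative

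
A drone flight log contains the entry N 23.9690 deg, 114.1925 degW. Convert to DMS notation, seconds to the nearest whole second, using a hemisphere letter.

23°58′8″ N, 114°11′33″ W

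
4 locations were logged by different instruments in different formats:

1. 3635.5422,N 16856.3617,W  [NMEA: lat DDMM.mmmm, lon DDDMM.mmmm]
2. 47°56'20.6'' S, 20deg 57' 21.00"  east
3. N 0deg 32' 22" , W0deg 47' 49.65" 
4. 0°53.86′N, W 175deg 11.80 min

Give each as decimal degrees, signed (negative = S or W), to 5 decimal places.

Point 1:
  Latitude: split at 2 digits → 36° and 35.5422′; 36 + 35.5422/60 = 36.592370
  N → positive
  Lon: split at 3 digits → 168° and 56.3617′; 168 + 56.3617/60 = 168.939362
  W → negative
Point 2:
  φ: 47 + 56/60 + 20.6/3600 = 47.939056
  S ⇒ negate
  Lon: 20° + 57/60 + 21/3600 = 20 + 0.950000 + 0.005833 = 20.955833
  E → positive
Point 3:
  Latitude: 0° + 32/60 + 22/3600 = 0 + 0.533333 + 0.006111 = 0.539444
  N → positive
  Longitude: 0 + 47/60 + 49.65/3600 = 0.797125
  W → negative
Point 4:
  Lat: 0 + 53.86/60 = 0.897667
  N → positive
  Lon: 11.8′ = 0.196667°; total 175.196667
  hemisphere W, so the sign is −

1. 36.59237, -168.93936
2. -47.93906, 20.95583
3. 0.53944, -0.79713
4. 0.89767, -175.19667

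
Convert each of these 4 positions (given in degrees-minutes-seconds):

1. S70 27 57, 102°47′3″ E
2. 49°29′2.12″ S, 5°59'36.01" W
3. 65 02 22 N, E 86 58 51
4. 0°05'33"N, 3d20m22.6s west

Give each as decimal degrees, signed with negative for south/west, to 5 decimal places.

1. -70.46583, 102.78417
2. -49.48392, -5.99334
3. 65.03944, 86.98083
4. 0.09250, -3.33961

Point 1:
  Lat: 70 + 27/60 + 57/3600 = 70.465833
  S → negative
  λ: 47′ + 3″ = 47.05000′; 102 + 47.05000/60 = 102.784167
  E ⇒ keep positive
Point 2:
  Lat: 29′ + 2.12″ = 29.03533′; 49 + 29.03533/60 = 49.483922
  hemisphere S, so the sign is −
  λ: 59′ + 36.01″ = 59.60017′; 5 + 59.60017/60 = 5.993336
  W → negative
Point 3:
  Lat: 65 + 2/60 + 22/3600 = 65.039444
  N → positive
  Lon: 58′ + 51″ = 58.85000′; 86 + 58.85000/60 = 86.980833
  E ⇒ keep positive
Point 4:
  Latitude: 0 + 5/60 + 33/3600 = 0.092500
  N → positive
  λ: 3 + 20/60 + 22.6/3600 = 3.339611
  hemisphere W, so the sign is −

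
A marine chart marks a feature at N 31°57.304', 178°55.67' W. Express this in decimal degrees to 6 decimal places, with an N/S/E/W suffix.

31.955067° N, 178.927833° W

Lat: 57.304′ = 0.955067°; total 31.9550667
Lon: 55.67′ = 0.927833°; total 178.9278333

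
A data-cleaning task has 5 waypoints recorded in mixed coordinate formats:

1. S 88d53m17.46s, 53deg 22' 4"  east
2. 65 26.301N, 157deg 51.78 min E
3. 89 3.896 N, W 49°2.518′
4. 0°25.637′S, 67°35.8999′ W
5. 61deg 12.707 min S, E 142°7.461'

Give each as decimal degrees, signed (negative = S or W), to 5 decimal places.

Point 1:
  φ: 53′ + 17.46″ = 53.29100′; 88 + 53.29100/60 = 88.888183
  hemisphere S, so the sign is −
  Longitude: 53 + 22/60 + 4/3600 = 53.367778
  E → positive
Point 2:
  φ: 65 + 26.301/60 = 65.438350
  N ⇒ keep positive
  Lon: 157 + 51.78/60 = 157.863000
  E ⇒ keep positive
Point 3:
  φ: 89 + 3.896/60 = 89.064933
  N → positive
  Lon: 2.518′ = 0.041967°; total 49.041967
  W → negative
Point 4:
  φ: 0 + 25.637/60 = 0.427283
  S ⇒ negate
  λ: 35.8999′ = 0.598332°; total 67.598332
  hemisphere W, so the sign is −
Point 5:
  φ: 12.707′ = 0.211783°; total 61.211783
  S ⇒ negate
  Lon: 142 + 7.461/60 = 142.124350
  E ⇒ keep positive

1. -88.88818, 53.36778
2. 65.43835, 157.86300
3. 89.06493, -49.04197
4. -0.42728, -67.59833
5. -61.21178, 142.12435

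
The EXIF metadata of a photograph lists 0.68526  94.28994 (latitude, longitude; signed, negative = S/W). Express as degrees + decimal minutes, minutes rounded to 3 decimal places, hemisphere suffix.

0° 41.116′ N, 94° 17.396′ E

Latitude: 0° + 0.685260 × 60 = 0° 41.11560′
λ: fractional part 0.289940 → 17.39640 minutes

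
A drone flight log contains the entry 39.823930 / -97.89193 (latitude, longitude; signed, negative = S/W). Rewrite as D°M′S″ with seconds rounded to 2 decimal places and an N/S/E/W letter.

39°49′26.15″ N, 97°53′30.95″ W

Lat: 0.823930 × 60 = 49.43580′ → 49′, remainder × 60 = 26.1480″
Longitude is negative → W; |value| = 97.891930
Lon: whole degrees 97; 53.51580′ → 53′ and 30.9480″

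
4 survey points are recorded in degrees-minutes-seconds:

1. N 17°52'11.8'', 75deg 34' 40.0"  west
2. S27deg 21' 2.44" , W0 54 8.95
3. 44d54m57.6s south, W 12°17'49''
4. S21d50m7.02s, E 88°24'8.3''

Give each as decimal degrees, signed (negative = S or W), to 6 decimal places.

Point 1:
  φ: 17 + 52/60 + 11.8/3600 = 17.8699444
  N ⇒ keep positive
  Longitude: 34′ + 40″ = 34.66667′; 75 + 34.66667/60 = 75.5777778
  W ⇒ negate
Point 2:
  Latitude: 27° + 21/60 + 2.44/3600 = 27 + 0.350000 + 0.000678 = 27.3506778
  S → negative
  λ: 0° + 54/60 + 8.95/3600 = 0 + 0.900000 + 0.002486 = 0.9024861
  hemisphere W, so the sign is −
Point 3:
  φ: 44° + 54/60 + 57.6/3600 = 44 + 0.900000 + 0.016000 = 44.9160000
  hemisphere S, so the sign is −
  Longitude: 17′ + 49″ = 17.81667′; 12 + 17.81667/60 = 12.2969444
  hemisphere W, so the sign is −
Point 4:
  Lat: 21 + 50/60 + 7.02/3600 = 21.8352833
  S ⇒ negate
  Lon: 24′ + 8.3″ = 24.13833′; 88 + 24.13833/60 = 88.4023056
  E ⇒ keep positive

1. 17.869944, -75.577778
2. -27.350678, -0.902486
3. -44.916000, -12.296944
4. -21.835283, 88.402306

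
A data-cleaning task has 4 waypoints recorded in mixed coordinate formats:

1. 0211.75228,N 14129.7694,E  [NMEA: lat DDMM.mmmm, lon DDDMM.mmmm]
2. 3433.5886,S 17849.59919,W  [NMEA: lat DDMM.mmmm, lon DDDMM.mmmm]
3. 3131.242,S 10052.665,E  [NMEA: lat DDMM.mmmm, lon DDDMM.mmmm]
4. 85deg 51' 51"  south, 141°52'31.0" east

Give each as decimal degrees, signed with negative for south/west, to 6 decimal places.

Point 1:
  Latitude: split at 2 digits → 02° and 11.75228′; 2 + 11.75228/60 = 2.1958713
  N → positive
  Lon: split at 3 digits → 141° and 29.7694′; 141 + 29.7694/60 = 141.4961567
  E → positive
Point 2:
  φ: split at 2 digits → 34° and 33.5886′; 34 + 33.5886/60 = 34.5598100
  S ⇒ negate
  Lon: degrees = first 3 digits = 178, minutes = 49.59919; 178 + 49.59919/60 = 178.8266532
  W ⇒ negate
Point 3:
  Lat: split at 2 digits → 31° and 31.242′; 31 + 31.242/60 = 31.5207000
  S ⇒ negate
  Lon: degrees = first 3 digits = 100, minutes = 52.665; 100 + 52.665/60 = 100.8777500
  E ⇒ keep positive
Point 4:
  Latitude: 85 + 51/60 + 51/3600 = 85.8641667
  S ⇒ negate
  Longitude: 52′ + 31″ = 52.51667′; 141 + 52.51667/60 = 141.8752778
  E ⇒ keep positive

1. 2.195871, 141.496157
2. -34.559810, -178.826653
3. -31.520700, 100.877750
4. -85.864167, 141.875278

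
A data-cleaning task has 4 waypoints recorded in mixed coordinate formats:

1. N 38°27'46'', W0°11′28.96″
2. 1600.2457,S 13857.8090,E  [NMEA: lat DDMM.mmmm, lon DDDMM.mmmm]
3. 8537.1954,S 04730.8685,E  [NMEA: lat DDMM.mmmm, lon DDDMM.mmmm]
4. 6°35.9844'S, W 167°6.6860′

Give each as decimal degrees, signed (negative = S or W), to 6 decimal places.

1. 38.462778, -0.191378
2. -16.004095, 138.963483
3. -85.619923, 47.514475
4. -6.599740, -167.111433

Point 1:
  Latitude: 38 + 27/60 + 46/3600 = 38.4627778
  N ⇒ keep positive
  λ: 0° + 11/60 + 28.96/3600 = 0 + 0.183333 + 0.008044 = 0.1913778
  hemisphere W, so the sign is −
Point 2:
  φ: split at 2 digits → 16° and 0.2457′; 16 + 0.2457/60 = 16.0040950
  S ⇒ negate
  λ: degrees = first 3 digits = 138, minutes = 57.809; 138 + 57.809/60 = 138.9634833
  E → positive
Point 3:
  φ: degrees = first 2 digits = 85, minutes = 37.1954; 85 + 37.1954/60 = 85.6199233
  S ⇒ negate
  λ: split at 3 digits → 047° and 30.8685′; 47 + 30.8685/60 = 47.5144750
  E ⇒ keep positive
Point 4:
  Latitude: 35.9844′ = 0.599740°; total 6.5997400
  S ⇒ negate
  Lon: 6.686′ = 0.111433°; total 167.1114333
  hemisphere W, so the sign is −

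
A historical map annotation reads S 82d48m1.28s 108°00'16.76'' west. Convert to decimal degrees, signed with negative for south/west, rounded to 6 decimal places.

-82.800356, -108.004656

Latitude: 82° + 48/60 + 1.28/3600 = 82 + 0.800000 + 0.000356 = 82.8003556
S ⇒ negate
Longitude: 0′ + 16.76″ = 0.27933′; 108 + 0.27933/60 = 108.0046556
W ⇒ negate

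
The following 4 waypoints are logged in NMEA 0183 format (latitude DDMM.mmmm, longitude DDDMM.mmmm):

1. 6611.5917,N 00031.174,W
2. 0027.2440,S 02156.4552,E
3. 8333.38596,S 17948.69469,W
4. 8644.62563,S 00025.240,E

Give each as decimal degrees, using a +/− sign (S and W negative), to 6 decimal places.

Point 1:
  φ: degrees = first 2 digits = 66, minutes = 11.5917; 66 + 11.5917/60 = 66.1931950
  N ⇒ keep positive
  Lon: degrees = first 3 digits = 0, minutes = 31.174; 0 + 31.174/60 = 0.5195667
  hemisphere W, so the sign is −
Point 2:
  φ: degrees = first 2 digits = 0, minutes = 27.244; 0 + 27.244/60 = 0.4540667
  S ⇒ negate
  λ: split at 3 digits → 021° and 56.4552′; 21 + 56.4552/60 = 21.9409200
  E ⇒ keep positive
Point 3:
  φ: degrees = first 2 digits = 83, minutes = 33.38596; 83 + 33.38596/60 = 83.5564327
  hemisphere S, so the sign is −
  λ: split at 3 digits → 179° and 48.69469′; 179 + 48.69469/60 = 179.8115782
  hemisphere W, so the sign is −
Point 4:
  φ: split at 2 digits → 86° and 44.62563′; 86 + 44.62563/60 = 86.7437605
  S → negative
  Longitude: degrees = first 3 digits = 0, minutes = 25.24; 0 + 25.24/60 = 0.4206667
  E → positive

1. 66.193195, -0.519567
2. -0.454067, 21.940920
3. -83.556433, -179.811578
4. -86.743761, 0.420667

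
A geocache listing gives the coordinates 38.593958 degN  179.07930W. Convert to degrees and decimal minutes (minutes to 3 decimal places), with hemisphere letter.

38° 35.637′ N, 179° 4.758′ W

φ: fractional part 0.593958 → 35.63748 minutes
λ: minutes = (179.079300 − 179) × 60 = 4.75800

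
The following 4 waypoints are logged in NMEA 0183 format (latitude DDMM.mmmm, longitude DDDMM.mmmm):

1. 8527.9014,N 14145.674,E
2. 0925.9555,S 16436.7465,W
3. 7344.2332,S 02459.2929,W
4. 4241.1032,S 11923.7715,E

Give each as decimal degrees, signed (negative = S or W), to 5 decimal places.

Point 1:
  Latitude: split at 2 digits → 85° and 27.9014′; 85 + 27.9014/60 = 85.465023
  N ⇒ keep positive
  Lon: split at 3 digits → 141° and 45.674′; 141 + 45.674/60 = 141.761233
  E → positive
Point 2:
  Latitude: degrees = first 2 digits = 9, minutes = 25.9555; 9 + 25.9555/60 = 9.432592
  hemisphere S, so the sign is −
  Lon: split at 3 digits → 164° and 36.7465′; 164 + 36.7465/60 = 164.612442
  W ⇒ negate
Point 3:
  φ: split at 2 digits → 73° and 44.2332′; 73 + 44.2332/60 = 73.737220
  S ⇒ negate
  Lon: split at 3 digits → 024° and 59.2929′; 24 + 59.2929/60 = 24.988215
  W ⇒ negate
Point 4:
  Latitude: split at 2 digits → 42° and 41.1032′; 42 + 41.1032/60 = 42.685053
  hemisphere S, so the sign is −
  λ: split at 3 digits → 119° and 23.7715′; 119 + 23.7715/60 = 119.396192
  E → positive

1. 85.46502, 141.76123
2. -9.43259, -164.61244
3. -73.73722, -24.98822
4. -42.68505, 119.39619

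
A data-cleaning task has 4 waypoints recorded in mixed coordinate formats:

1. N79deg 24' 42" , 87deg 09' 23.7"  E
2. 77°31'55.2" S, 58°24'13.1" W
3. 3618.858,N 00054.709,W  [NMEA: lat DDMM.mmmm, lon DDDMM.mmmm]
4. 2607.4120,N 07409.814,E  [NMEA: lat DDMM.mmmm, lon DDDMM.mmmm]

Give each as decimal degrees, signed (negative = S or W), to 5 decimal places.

Point 1:
  Latitude: 79 + 24/60 + 42/3600 = 79.411667
  N ⇒ keep positive
  λ: 87 + 9/60 + 23.7/3600 = 87.156583
  E ⇒ keep positive
Point 2:
  φ: 77 + 31/60 + 55.2/3600 = 77.532000
  S → negative
  Lon: 24′ + 13.1″ = 24.21833′; 58 + 24.21833/60 = 58.403639
  W ⇒ negate
Point 3:
  Latitude: split at 2 digits → 36° and 18.858′; 36 + 18.858/60 = 36.314300
  N → positive
  λ: split at 3 digits → 000° and 54.709′; 0 + 54.709/60 = 0.911817
  W ⇒ negate
Point 4:
  φ: split at 2 digits → 26° and 7.412′; 26 + 7.412/60 = 26.123533
  N ⇒ keep positive
  λ: split at 3 digits → 074° and 9.814′; 74 + 9.814/60 = 74.163567
  E → positive

1. 79.41167, 87.15658
2. -77.53200, -58.40364
3. 36.31430, -0.91182
4. 26.12353, 74.16357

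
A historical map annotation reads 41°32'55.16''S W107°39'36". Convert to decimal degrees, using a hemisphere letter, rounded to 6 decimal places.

Latitude: 41° + 32/60 + 55.16/3600 = 41 + 0.533333 + 0.015322 = 41.5486556
λ: 107 + 39/60 + 36/3600 = 107.6600000

41.548656° S, 107.660000° W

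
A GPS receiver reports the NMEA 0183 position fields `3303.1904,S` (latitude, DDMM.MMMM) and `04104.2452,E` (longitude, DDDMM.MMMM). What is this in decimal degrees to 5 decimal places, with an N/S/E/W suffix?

Lat: split at 2 digits → 33° and 3.1904′; 33 + 3.1904/60 = 33.053173
Lon: degrees = first 3 digits = 41, minutes = 4.2452; 41 + 4.2452/60 = 41.070753

33.05317° S, 41.07075° E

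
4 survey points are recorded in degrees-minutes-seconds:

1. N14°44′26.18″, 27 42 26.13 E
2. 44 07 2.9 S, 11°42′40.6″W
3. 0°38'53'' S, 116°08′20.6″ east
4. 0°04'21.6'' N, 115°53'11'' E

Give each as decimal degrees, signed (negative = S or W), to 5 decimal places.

1. 14.74061, 27.70726
2. -44.11747, -11.71128
3. -0.64806, 116.13906
4. 0.07267, 115.88639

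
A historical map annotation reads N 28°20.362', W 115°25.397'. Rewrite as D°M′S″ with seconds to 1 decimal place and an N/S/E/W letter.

Lat: fractional minutes 0.36200 × 60 = 21.720″
λ: 25.39700′ → 25′ and 0.39700 × 60 = 23.820″

28°20′21.7″ N, 115°25′23.8″ W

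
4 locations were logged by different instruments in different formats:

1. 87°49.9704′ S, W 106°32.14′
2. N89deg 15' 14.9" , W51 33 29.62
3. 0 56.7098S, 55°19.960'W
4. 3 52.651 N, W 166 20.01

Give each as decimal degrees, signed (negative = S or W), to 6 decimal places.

Point 1:
  φ: 87 + 49.9704/60 = 87.8328400
  hemisphere S, so the sign is −
  Lon: 106 + 32.14/60 = 106.5356667
  hemisphere W, so the sign is −
Point 2:
  Latitude: 89 + 15/60 + 14.9/3600 = 89.2541389
  N → positive
  Lon: 51° + 33/60 + 29.62/3600 = 51 + 0.550000 + 0.008228 = 51.5582278
  hemisphere W, so the sign is −
Point 3:
  Latitude: 0 + 56.7098/60 = 0.9451633
  S → negative
  λ: 55 + 19.96/60 = 55.3326667
  W ⇒ negate
Point 4:
  Lat: 3 + 52.651/60 = 3.8775167
  N → positive
  λ: 166 + 20.01/60 = 166.3335000
  W → negative

1. -87.832840, -106.535667
2. 89.254139, -51.558228
3. -0.945163, -55.332667
4. 3.877517, -166.333500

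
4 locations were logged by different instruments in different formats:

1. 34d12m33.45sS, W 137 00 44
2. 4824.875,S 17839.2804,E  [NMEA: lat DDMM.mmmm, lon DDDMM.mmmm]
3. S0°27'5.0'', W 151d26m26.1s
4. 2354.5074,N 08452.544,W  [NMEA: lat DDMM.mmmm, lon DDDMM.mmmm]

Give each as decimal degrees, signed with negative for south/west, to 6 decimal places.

1. -34.209292, -137.012222
2. -48.414583, 178.654673
3. -0.451389, -151.440583
4. 23.908457, -84.875733

Point 1:
  φ: 34° + 12/60 + 33.45/3600 = 34 + 0.200000 + 0.009292 = 34.2092917
  S ⇒ negate
  Longitude: 0′ + 44″ = 0.73333′; 137 + 0.73333/60 = 137.0122222
  W ⇒ negate
Point 2:
  Lat: split at 2 digits → 48° and 24.875′; 48 + 24.875/60 = 48.4145833
  S → negative
  Lon: degrees = first 3 digits = 178, minutes = 39.2804; 178 + 39.2804/60 = 178.6546733
  E ⇒ keep positive
Point 3:
  Latitude: 27′ + 5″ = 27.08333′; 0 + 27.08333/60 = 0.4513889
  S ⇒ negate
  λ: 26′ + 26.1″ = 26.43500′; 151 + 26.43500/60 = 151.4405833
  W → negative
Point 4:
  Latitude: split at 2 digits → 23° and 54.5074′; 23 + 54.5074/60 = 23.9084567
  N ⇒ keep positive
  Longitude: split at 3 digits → 084° and 52.544′; 84 + 52.544/60 = 84.8757333
  W → negative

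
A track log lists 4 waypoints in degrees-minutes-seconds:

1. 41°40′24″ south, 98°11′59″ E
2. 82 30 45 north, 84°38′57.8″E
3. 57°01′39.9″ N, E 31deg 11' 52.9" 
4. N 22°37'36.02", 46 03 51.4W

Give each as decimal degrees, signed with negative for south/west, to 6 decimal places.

Point 1:
  Latitude: 40′ + 24″ = 40.40000′; 41 + 40.40000/60 = 41.6733333
  S → negative
  Longitude: 98° + 11/60 + 59/3600 = 98 + 0.183333 + 0.016389 = 98.1997222
  E → positive
Point 2:
  Lat: 82° + 30/60 + 45/3600 = 82 + 0.500000 + 0.012500 = 82.5125000
  N → positive
  λ: 38′ + 57.8″ = 38.96333′; 84 + 38.96333/60 = 84.6493889
  E → positive
Point 3:
  Lat: 57° + 1/60 + 39.9/3600 = 57 + 0.016667 + 0.011083 = 57.0277500
  N → positive
  Lon: 31° + 11/60 + 52.9/3600 = 31 + 0.183333 + 0.014694 = 31.1980278
  E → positive
Point 4:
  Latitude: 22 + 37/60 + 36.02/3600 = 22.6266722
  N ⇒ keep positive
  λ: 3′ + 51.4″ = 3.85667′; 46 + 3.85667/60 = 46.0642778
  hemisphere W, so the sign is −

1. -41.673333, 98.199722
2. 82.512500, 84.649389
3. 57.027750, 31.198028
4. 22.626672, -46.064278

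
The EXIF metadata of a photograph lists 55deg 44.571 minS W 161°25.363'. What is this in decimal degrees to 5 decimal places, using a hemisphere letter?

Lat: 44.571′ = 0.742850°; total 55.742850
Longitude: 161 + 25.363/60 = 161.422717

55.74285° S, 161.42272° W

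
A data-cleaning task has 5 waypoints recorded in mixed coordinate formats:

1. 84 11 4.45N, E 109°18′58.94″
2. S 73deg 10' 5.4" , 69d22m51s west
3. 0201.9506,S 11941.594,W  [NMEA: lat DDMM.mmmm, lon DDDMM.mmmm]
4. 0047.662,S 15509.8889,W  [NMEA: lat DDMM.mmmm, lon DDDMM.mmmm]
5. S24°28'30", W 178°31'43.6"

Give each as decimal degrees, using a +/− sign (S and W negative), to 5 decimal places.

Point 1:
  Latitude: 84 + 11/60 + 4.45/3600 = 84.184569
  N ⇒ keep positive
  Longitude: 109° + 18/60 + 58.94/3600 = 109 + 0.300000 + 0.016372 = 109.316372
  E ⇒ keep positive
Point 2:
  Lat: 73 + 10/60 + 5.4/3600 = 73.168167
  hemisphere S, so the sign is −
  λ: 69 + 22/60 + 51/3600 = 69.380833
  hemisphere W, so the sign is −
Point 3:
  φ: split at 2 digits → 02° and 1.9506′; 2 + 1.9506/60 = 2.032510
  S → negative
  Lon: degrees = first 3 digits = 119, minutes = 41.594; 119 + 41.594/60 = 119.693233
  W ⇒ negate
Point 4:
  φ: degrees = first 2 digits = 0, minutes = 47.662; 0 + 47.662/60 = 0.794367
  S → negative
  Lon: degrees = first 3 digits = 155, minutes = 9.8889; 155 + 9.8889/60 = 155.164815
  hemisphere W, so the sign is −
Point 5:
  Latitude: 24 + 28/60 + 30/3600 = 24.475000
  S ⇒ negate
  Longitude: 178 + 31/60 + 43.6/3600 = 178.528778
  W ⇒ negate

1. 84.18457, 109.31637
2. -73.16817, -69.38083
3. -2.03251, -119.69323
4. -0.79437, -155.16482
5. -24.47500, -178.52878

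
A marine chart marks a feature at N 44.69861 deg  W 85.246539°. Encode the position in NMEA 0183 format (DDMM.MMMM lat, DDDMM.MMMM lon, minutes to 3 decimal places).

4441.917,N / 08514.792,W

Latitude: minutes = (44.698610 − 44) × 60 = 41.91660
Lon: 85° + 0.246539 × 60 = 85° 14.79234′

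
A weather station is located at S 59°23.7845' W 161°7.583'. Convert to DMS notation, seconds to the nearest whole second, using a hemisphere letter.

59°23′47″ S, 161°07′35″ W

φ: fractional minutes 0.78450 × 60 = 47.07″
Longitude: fractional minutes 0.58300 × 60 = 34.98″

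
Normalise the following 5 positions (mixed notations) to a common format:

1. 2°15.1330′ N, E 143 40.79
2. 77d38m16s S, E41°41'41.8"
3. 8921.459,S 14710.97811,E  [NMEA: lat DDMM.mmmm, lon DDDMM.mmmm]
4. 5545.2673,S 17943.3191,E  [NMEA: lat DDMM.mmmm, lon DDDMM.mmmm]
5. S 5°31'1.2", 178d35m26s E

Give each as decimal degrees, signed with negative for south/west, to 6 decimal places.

1. 2.252217, 143.679833
2. -77.637778, 41.694944
3. -89.357650, 147.182969
4. -55.754455, 179.721985
5. -5.517000, 178.590556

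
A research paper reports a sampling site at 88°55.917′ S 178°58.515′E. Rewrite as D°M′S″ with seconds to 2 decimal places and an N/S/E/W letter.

φ: 55.91700′ → 55′ and 0.91700 × 60 = 55.0200″
λ: fractional minutes 0.51500 × 60 = 30.9000″

88°55′55.02″ S, 178°58′30.90″ E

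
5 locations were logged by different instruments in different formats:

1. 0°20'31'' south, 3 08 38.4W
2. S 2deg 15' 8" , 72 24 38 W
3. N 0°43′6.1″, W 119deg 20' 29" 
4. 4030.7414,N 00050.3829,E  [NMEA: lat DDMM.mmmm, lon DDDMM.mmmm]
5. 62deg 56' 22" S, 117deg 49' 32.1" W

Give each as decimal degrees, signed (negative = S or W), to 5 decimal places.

Point 1:
  φ: 20′ + 31″ = 20.51667′; 0 + 20.51667/60 = 0.341944
  S ⇒ negate
  Lon: 3° + 8/60 + 38.4/3600 = 3 + 0.133333 + 0.010667 = 3.144000
  W ⇒ negate
Point 2:
  Lat: 15′ + 8″ = 15.13333′; 2 + 15.13333/60 = 2.252222
  S ⇒ negate
  λ: 72° + 24/60 + 38/3600 = 72 + 0.400000 + 0.010556 = 72.410556
  hemisphere W, so the sign is −
Point 3:
  Lat: 0 + 43/60 + 6.1/3600 = 0.718361
  N → positive
  λ: 119 + 20/60 + 29/3600 = 119.341389
  W ⇒ negate
Point 4:
  Latitude: split at 2 digits → 40° and 30.7414′; 40 + 30.7414/60 = 40.512357
  N ⇒ keep positive
  Lon: degrees = first 3 digits = 0, minutes = 50.3829; 0 + 50.3829/60 = 0.839715
  E ⇒ keep positive
Point 5:
  Lat: 62 + 56/60 + 22/3600 = 62.939444
  hemisphere S, so the sign is −
  Longitude: 117° + 49/60 + 32.1/3600 = 117 + 0.816667 + 0.008917 = 117.825583
  hemisphere W, so the sign is −

1. -0.34194, -3.14400
2. -2.25222, -72.41056
3. 0.71836, -119.34139
4. 40.51236, 0.83972
5. -62.93944, -117.82558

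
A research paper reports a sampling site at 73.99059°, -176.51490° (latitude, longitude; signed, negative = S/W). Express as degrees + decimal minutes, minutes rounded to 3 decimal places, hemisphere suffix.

φ: minutes = (73.990590 − 73) × 60 = 59.43540
Longitude is negative → W; |value| = 176.514900
Longitude: fractional part 0.514900 → 30.89400 minutes

73° 59.435′ N, 176° 30.894′ W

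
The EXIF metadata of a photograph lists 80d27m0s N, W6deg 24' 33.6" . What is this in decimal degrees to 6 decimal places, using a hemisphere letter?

80.450000° N, 6.409333° W

Latitude: 80 + 27/60 + 0/3600 = 80.4500000
λ: 24′ + 33.6″ = 24.56000′; 6 + 24.56000/60 = 6.4093333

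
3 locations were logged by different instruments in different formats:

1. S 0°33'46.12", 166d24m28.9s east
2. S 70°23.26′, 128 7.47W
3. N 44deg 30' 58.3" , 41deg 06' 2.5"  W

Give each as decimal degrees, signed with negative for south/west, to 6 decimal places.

1. -0.562811, 166.408028
2. -70.387667, -128.124500
3. 44.516194, -41.100694

Point 1:
  Latitude: 33′ + 46.12″ = 33.76867′; 0 + 33.76867/60 = 0.5628111
  S ⇒ negate
  Longitude: 166° + 24/60 + 28.9/3600 = 166 + 0.400000 + 0.008028 = 166.4080278
  E → positive
Point 2:
  φ: 70 + 23.26/60 = 70.3876667
  S ⇒ negate
  Longitude: 7.47′ = 0.124500°; total 128.1245000
  W ⇒ negate
Point 3:
  Lat: 30′ + 58.3″ = 30.97167′; 44 + 30.97167/60 = 44.5161944
  N → positive
  Lon: 6′ + 2.5″ = 6.04167′; 41 + 6.04167/60 = 41.1006944
  W → negative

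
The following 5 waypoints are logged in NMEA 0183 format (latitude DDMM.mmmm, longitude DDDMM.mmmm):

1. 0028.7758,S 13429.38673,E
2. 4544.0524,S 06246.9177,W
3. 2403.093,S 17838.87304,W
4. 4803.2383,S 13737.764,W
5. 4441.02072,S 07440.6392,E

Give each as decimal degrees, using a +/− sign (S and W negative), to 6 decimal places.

1. -0.479597, 134.489779
2. -45.734207, -62.781962
3. -24.051550, -178.647884
4. -48.053972, -137.629400
5. -44.683679, 74.677320

Point 1:
  Lat: split at 2 digits → 00° and 28.7758′; 0 + 28.7758/60 = 0.4795967
  hemisphere S, so the sign is −
  Longitude: split at 3 digits → 134° and 29.38673′; 134 + 29.38673/60 = 134.4897788
  E → positive
Point 2:
  φ: split at 2 digits → 45° and 44.0524′; 45 + 44.0524/60 = 45.7342067
  hemisphere S, so the sign is −
  Longitude: split at 3 digits → 062° and 46.9177′; 62 + 46.9177/60 = 62.7819617
  W → negative
Point 3:
  Lat: split at 2 digits → 24° and 3.093′; 24 + 3.093/60 = 24.0515500
  hemisphere S, so the sign is −
  λ: split at 3 digits → 178° and 38.87304′; 178 + 38.87304/60 = 178.6478840
  hemisphere W, so the sign is −
Point 4:
  Lat: split at 2 digits → 48° and 3.2383′; 48 + 3.2383/60 = 48.0539717
  S ⇒ negate
  Longitude: split at 3 digits → 137° and 37.764′; 137 + 37.764/60 = 137.6294000
  W → negative
Point 5:
  Latitude: split at 2 digits → 44° and 41.02072′; 44 + 41.02072/60 = 44.6836787
  S ⇒ negate
  Longitude: degrees = first 3 digits = 74, minutes = 40.6392; 74 + 40.6392/60 = 74.6773200
  E → positive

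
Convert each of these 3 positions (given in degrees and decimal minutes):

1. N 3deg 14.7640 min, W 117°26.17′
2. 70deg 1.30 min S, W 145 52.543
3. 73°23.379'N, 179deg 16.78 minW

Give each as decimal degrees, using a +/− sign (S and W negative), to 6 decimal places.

1. 3.246067, -117.436167
2. -70.021667, -145.875717
3. 73.389650, -179.279667

Point 1:
  Latitude: 14.764′ = 0.246067°; total 3.2460667
  N ⇒ keep positive
  Longitude: 26.17′ = 0.436167°; total 117.4361667
  hemisphere W, so the sign is −
Point 2:
  Lat: 70 + 1.3/60 = 70.0216667
  hemisphere S, so the sign is −
  Lon: 52.543′ = 0.875717°; total 145.8757167
  W ⇒ negate
Point 3:
  φ: 73 + 23.379/60 = 73.3896500
  N ⇒ keep positive
  Lon: 16.78′ = 0.279667°; total 179.2796667
  hemisphere W, so the sign is −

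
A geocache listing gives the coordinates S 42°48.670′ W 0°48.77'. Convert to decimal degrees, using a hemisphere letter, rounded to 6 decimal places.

φ: 48.67′ = 0.811167°; total 42.8111667
Longitude: 48.77′ = 0.812833°; total 0.8128333

42.811167° S, 0.812833° W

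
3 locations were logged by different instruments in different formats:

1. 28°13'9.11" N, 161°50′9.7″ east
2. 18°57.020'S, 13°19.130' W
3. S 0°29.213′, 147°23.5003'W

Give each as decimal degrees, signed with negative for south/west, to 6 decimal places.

1. 28.219197, 161.836028
2. -18.950333, -13.318833
3. -0.486883, -147.391672

Point 1:
  Latitude: 28° + 13/60 + 9.11/3600 = 28 + 0.216667 + 0.002531 = 28.2191972
  N ⇒ keep positive
  Longitude: 161 + 50/60 + 9.7/3600 = 161.8360278
  E ⇒ keep positive
Point 2:
  φ: 18 + 57.02/60 = 18.9503333
  S → negative
  Lon: 19.13′ = 0.318833°; total 13.3188333
  hemisphere W, so the sign is −
Point 3:
  Latitude: 29.213′ = 0.486883°; total 0.4868833
  hemisphere S, so the sign is −
  Lon: 147 + 23.5003/60 = 147.3916717
  W → negative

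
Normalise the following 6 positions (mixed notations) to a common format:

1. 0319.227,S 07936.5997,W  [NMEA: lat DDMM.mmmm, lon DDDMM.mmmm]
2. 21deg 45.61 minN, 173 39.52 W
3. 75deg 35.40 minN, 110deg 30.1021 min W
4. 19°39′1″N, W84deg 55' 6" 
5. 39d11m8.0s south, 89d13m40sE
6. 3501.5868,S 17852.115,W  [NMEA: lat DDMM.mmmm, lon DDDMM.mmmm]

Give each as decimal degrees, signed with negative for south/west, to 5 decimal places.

1. -3.32045, -79.61000
2. 21.76017, -173.65867
3. 75.59000, -110.50170
4. 19.65028, -84.91833
5. -39.18556, 89.22778
6. -35.02645, -178.86858

Point 1:
  Latitude: degrees = first 2 digits = 3, minutes = 19.227; 3 + 19.227/60 = 3.320450
  hemisphere S, so the sign is −
  λ: degrees = first 3 digits = 79, minutes = 36.5997; 79 + 36.5997/60 = 79.609995
  W → negative
Point 2:
  Lat: 45.61′ = 0.760167°; total 21.760167
  N ⇒ keep positive
  Longitude: 173 + 39.52/60 = 173.658667
  hemisphere W, so the sign is −
Point 3:
  φ: 35.4′ = 0.590000°; total 75.590000
  N → positive
  Longitude: 110 + 30.1021/60 = 110.501702
  W → negative
Point 4:
  φ: 19° + 39/60 + 1/3600 = 19 + 0.650000 + 0.000278 = 19.650278
  N → positive
  λ: 55′ + 6″ = 55.10000′; 84 + 55.10000/60 = 84.918333
  W → negative
Point 5:
  φ: 39 + 11/60 + 8/3600 = 39.185556
  S → negative
  λ: 13′ + 40″ = 13.66667′; 89 + 13.66667/60 = 89.227778
  E → positive
Point 6:
  Latitude: degrees = first 2 digits = 35, minutes = 1.5868; 35 + 1.5868/60 = 35.026447
  S ⇒ negate
  Longitude: degrees = first 3 digits = 178, minutes = 52.115; 178 + 52.115/60 = 178.868583
  W ⇒ negate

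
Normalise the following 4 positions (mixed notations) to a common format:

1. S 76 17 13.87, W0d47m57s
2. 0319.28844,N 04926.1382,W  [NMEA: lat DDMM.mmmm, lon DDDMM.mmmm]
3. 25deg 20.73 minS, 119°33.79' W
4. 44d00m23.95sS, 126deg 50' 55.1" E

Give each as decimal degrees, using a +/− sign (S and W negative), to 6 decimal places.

1. -76.287186, -0.799167
2. 3.321474, -49.435637
3. -25.345500, -119.563167
4. -44.006653, 126.848639

Point 1:
  Lat: 76° + 17/60 + 13.87/3600 = 76 + 0.283333 + 0.003853 = 76.2871861
  S → negative
  Longitude: 0 + 47/60 + 57/3600 = 0.7991667
  W ⇒ negate
Point 2:
  φ: split at 2 digits → 03° and 19.28844′; 3 + 19.28844/60 = 3.3214740
  N ⇒ keep positive
  Lon: split at 3 digits → 049° and 26.1382′; 49 + 26.1382/60 = 49.4356367
  W ⇒ negate
Point 3:
  Latitude: 20.73′ = 0.345500°; total 25.3455000
  hemisphere S, so the sign is −
  Lon: 33.79′ = 0.563167°; total 119.5631667
  hemisphere W, so the sign is −
Point 4:
  φ: 0′ + 23.95″ = 0.39917′; 44 + 0.39917/60 = 44.0066528
  hemisphere S, so the sign is −
  λ: 126 + 50/60 + 55.1/3600 = 126.8486389
  E ⇒ keep positive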